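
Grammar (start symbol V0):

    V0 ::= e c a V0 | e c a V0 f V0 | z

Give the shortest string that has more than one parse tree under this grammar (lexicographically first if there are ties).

e c a e c a z f z

length 1: no string has ≥2 trees
length 4: no string has ≥2 trees
length 6: no string has ≥2 trees
length 7: no string has ≥2 trees
length 9: e c a e c a z f z has 2 parse trees

Two derivations of e c a e c a z f z:
  V0 ⇒ e c a V0 ⇒ e c a e c a V0 f V0 ⇒ e c a e c a z f V0 ⇒ e c a e c a z f z
  V0 ⇒ e c a V0 f V0 ⇒ e c a e c a V0 f V0 ⇒ e c a e c a z f V0 ⇒ e c a e c a z f z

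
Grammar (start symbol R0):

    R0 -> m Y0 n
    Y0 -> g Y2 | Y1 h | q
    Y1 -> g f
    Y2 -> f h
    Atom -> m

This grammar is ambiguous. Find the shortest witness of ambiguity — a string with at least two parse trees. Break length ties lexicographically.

length 3: no string has ≥2 trees
length 5: m g f h n has 2 parse trees

Two derivations of m g f h n:
  R0 ⇒ m Y0 n ⇒ m g Y2 n ⇒ m g f h n
  R0 ⇒ m Y0 n ⇒ m Y1 h n ⇒ m g f h n

m g f h n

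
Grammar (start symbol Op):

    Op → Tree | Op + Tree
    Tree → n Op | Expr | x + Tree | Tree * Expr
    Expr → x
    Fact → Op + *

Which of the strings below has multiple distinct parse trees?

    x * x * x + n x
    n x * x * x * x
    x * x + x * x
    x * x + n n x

n x * x * x * x

x * x * x + n x: 1 tree
n x * x * x * x: 4 trees
x * x + x * x: 1 tree
x * x + n n x: 1 tree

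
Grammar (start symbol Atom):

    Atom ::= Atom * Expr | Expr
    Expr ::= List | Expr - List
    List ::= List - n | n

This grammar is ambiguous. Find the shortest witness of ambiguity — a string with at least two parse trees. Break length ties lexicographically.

length 1: no string has ≥2 trees
length 3: n - n has 2 parse trees

Two derivations of n - n:
  Atom ⇒ Expr ⇒ List ⇒ List - n ⇒ n - n
  Atom ⇒ Expr ⇒ Expr - List ⇒ List - List ⇒ n - List ⇒ n - n

n - n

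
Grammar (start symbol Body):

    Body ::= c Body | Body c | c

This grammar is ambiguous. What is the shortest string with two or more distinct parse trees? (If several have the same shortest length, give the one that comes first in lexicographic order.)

c c

length 1: no string has ≥2 trees
length 2: c c has 2 parse trees

Two derivations of c c:
  Body ⇒ c Body ⇒ c c
  Body ⇒ Body c ⇒ c c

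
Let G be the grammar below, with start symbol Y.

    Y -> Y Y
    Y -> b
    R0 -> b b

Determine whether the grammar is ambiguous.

Ambiguous

Witness: b b b

Derivation 1: Y ⇒ Y Y ⇒ Y Y Y ⇒ b Y Y ⇒ b b Y ⇒ b b b
Derivation 2: Y ⇒ Y Y ⇒ b Y ⇒ b Y Y ⇒ b b Y ⇒ b b b

Two distinct leftmost derivations for the same string.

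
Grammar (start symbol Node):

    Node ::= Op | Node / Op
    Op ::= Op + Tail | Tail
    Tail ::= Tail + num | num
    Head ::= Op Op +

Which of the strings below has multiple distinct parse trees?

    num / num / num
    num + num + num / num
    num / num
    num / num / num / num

num / num / num: 1 tree
num + num + num / num: 4 trees
num / num: 1 tree
num / num / num / num: 1 tree

num + num + num / num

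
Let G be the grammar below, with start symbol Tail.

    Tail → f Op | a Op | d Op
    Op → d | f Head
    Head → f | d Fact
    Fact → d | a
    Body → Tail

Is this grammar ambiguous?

(Body is unreachable from Tail, so its rules don't affect L(Tail).) Restricted to the reachable nonterminals, every rule has the form A → t or A → t B, and no two rules for the same A share a first terminal. The grammar encodes a DFA — one run per string.

Unambiguous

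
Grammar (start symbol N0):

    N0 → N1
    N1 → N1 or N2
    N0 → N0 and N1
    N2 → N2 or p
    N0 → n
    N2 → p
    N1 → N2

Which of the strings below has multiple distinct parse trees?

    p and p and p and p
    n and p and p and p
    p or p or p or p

p and p and p and p: 1 tree
n and p and p and p: 1 tree
p or p or p or p: 8 trees

p or p or p or p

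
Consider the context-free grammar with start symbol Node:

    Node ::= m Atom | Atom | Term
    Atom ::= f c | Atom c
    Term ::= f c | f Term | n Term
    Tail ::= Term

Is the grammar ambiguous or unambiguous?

Ambiguous

Witness: f c

Derivation 1: Node ⇒ Atom ⇒ f c
Derivation 2: Node ⇒ Term ⇒ f c

Two distinct leftmost derivations for the same string.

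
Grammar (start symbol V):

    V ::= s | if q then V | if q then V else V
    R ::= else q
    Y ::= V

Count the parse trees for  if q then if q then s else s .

Parse trees for if q then if q then s else s:
  [V if q then [V if q then [V s] else [V s]]]
  [V if q then [V if q then [V s]] else [V s]]

2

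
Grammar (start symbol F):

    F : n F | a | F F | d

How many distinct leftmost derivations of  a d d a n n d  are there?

14

Parse trees for a d d a n n d (showing first 6 of 14):
  [F [F a] [F [F d] [F [F d] [F [F a] [F n [F n [F d]]]]]]]
  [F [F a] [F [F d] [F [F [F d] [F a]] [F n [F n [F d]]]]]]
  [F [F a] [F [F [F d] [F d]] [F [F a] [F n [F n [F d]]]]]]
  [F [F a] [F [F [F d] [F [F d] [F a]]] [F n [F n [F d]]]]]
  [F [F a] [F [F [F [F d] [F d]] [F a]] [F n [F n [F d]]]]]
  [F [F [F a] [F d]] [F [F d] [F [F a] [F n [F n [F d]]]]]]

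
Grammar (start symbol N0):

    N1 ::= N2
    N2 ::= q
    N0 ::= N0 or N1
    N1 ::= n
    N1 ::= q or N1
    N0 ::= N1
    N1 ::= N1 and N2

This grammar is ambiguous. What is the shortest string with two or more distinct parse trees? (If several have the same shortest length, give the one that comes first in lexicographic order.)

length 1: no string has ≥2 trees
length 3: q or n has 2 parse trees

Two derivations of q or n:
  N0 ⇒ N0 or N1 ⇒ N1 or N1 ⇒ N2 or N1 ⇒ q or N1 ⇒ q or n
  N0 ⇒ N1 ⇒ q or N1 ⇒ q or n

q or n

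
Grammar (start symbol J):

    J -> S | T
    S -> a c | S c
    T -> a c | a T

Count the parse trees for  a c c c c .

1

Parse trees for a c c c c:
  [J [S [S [S [S a c] c] c] c]]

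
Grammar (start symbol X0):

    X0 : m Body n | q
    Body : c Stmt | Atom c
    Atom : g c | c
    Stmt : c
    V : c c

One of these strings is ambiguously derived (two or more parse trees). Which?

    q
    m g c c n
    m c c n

m c c n

q: 1 tree
m g c c n: 1 tree
m c c n: 2 trees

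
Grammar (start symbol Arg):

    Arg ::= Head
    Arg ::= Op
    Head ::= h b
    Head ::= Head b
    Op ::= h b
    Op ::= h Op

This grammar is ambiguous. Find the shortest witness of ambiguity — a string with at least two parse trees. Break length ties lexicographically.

length 2: h b has 2 parse trees

Two derivations of h b:
  Arg ⇒ Head ⇒ h b
  Arg ⇒ Op ⇒ h b

h b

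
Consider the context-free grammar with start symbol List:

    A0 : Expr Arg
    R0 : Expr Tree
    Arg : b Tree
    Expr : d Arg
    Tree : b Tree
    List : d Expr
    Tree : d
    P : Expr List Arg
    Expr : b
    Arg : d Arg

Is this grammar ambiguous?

Only List, Expr, Arg, Tree are reachable from List; ignoring the rest: The reachable rules are right-linear with at most one rule per (nonterminal, next-terminal) pair. Each input token forces the next rule, so parsing is deterministic.

Unambiguous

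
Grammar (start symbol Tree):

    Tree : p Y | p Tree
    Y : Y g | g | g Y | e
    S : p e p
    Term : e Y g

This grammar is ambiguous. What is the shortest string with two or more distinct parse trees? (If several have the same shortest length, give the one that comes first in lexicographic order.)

p g g

length 2: no string has ≥2 trees
length 3: p g g has 2 parse trees

Two derivations of p g g:
  Tree ⇒ p Y ⇒ p Y g ⇒ p g g
  Tree ⇒ p Y ⇒ p g Y ⇒ p g g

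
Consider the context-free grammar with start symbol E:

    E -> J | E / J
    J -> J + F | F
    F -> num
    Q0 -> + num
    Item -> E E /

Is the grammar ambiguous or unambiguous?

Only E, J, F are reachable from E; ignoring the rest: E → E / J | J  ;  J → J + F | F  — a left-associative chain with F at the bottom. Each string factors uniquely by precedence.

Unambiguous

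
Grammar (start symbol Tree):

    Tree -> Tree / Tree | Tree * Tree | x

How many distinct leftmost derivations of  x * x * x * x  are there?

5

Parse trees for x * x * x * x:
  [Tree [Tree x] * [Tree [Tree x] * [Tree [Tree x] * [Tree x]]]]
  [Tree [Tree x] * [Tree [Tree [Tree x] * [Tree x]] * [Tree x]]]
  [Tree [Tree [Tree x] * [Tree x]] * [Tree [Tree x] * [Tree x]]]
  [Tree [Tree [Tree x] * [Tree [Tree x] * [Tree x]]] * [Tree x]]
  [Tree [Tree [Tree [Tree x] * [Tree x]] * [Tree x]] * [Tree x]]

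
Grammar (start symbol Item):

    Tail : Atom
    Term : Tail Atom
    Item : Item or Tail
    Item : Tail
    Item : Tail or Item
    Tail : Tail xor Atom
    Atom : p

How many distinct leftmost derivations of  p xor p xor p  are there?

Parse trees for p xor p xor p:
  [Item [Tail [Tail [Tail [Atom p]] xor [Atom p]] xor [Atom p]]]

1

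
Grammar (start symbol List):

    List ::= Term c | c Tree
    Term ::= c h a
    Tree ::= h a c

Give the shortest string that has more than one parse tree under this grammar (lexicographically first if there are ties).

length 4: c h a c has 2 parse trees

Two derivations of c h a c:
  List ⇒ Term c ⇒ c h a c
  List ⇒ c Tree ⇒ c h a c

c h a c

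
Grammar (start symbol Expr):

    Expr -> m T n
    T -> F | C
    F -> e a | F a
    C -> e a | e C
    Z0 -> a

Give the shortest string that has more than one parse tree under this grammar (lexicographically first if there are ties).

length 4: m e a n has 2 parse trees

Two derivations of m e a n:
  Expr ⇒ m T n ⇒ m F n ⇒ m e a n
  Expr ⇒ m T n ⇒ m C n ⇒ m e a n

m e a n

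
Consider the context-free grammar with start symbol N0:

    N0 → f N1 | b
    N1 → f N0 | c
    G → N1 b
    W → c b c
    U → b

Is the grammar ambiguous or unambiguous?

Only N0, N1 are reachable from N0; ignoring the rest: Each reachable nonterminal has at most one production per leading terminal, and all productions are right-linear; the derivation is determined token-by-token.

Unambiguous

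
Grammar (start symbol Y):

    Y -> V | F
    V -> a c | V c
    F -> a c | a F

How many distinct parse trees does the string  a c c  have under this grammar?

1

Parse trees for a c c:
  [Y [V [V a c] c]]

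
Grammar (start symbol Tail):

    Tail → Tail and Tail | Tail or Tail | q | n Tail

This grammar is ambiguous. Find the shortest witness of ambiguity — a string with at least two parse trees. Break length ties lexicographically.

n q and q

length 1: no string has ≥2 trees
length 2: no string has ≥2 trees
length 3: no string has ≥2 trees
length 4: n q and q has 2 parse trees

Two derivations of n q and q:
  Tail ⇒ Tail and Tail ⇒ n Tail and Tail ⇒ n q and Tail ⇒ n q and q
  Tail ⇒ n Tail ⇒ n Tail and Tail ⇒ n q and Tail ⇒ n q and q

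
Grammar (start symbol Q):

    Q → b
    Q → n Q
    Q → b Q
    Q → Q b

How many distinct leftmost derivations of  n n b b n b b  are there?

Parse trees for n n b b n b b:
  [Q n [Q n [Q b [Q b [Q n [Q b [Q b]]]]]]]
  [Q n [Q n [Q b [Q b [Q n [Q [Q b] b]]]]]]
  [Q n [Q n [Q b [Q b [Q [Q n [Q b]] b]]]]]
  [Q n [Q n [Q b [Q [Q b [Q n [Q b]]] b]]]]
  [Q n [Q n [Q [Q b [Q b [Q n [Q b]]]] b]]]
  [Q n [Q [Q n [Q b [Q b [Q n [Q b]]]]] b]]
  [Q [Q n [Q n [Q b [Q b [Q n [Q b]]]]]] b]

7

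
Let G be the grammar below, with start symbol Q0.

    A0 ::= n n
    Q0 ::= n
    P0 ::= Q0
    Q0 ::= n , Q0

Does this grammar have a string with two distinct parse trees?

(P0, A0 are unreachable from Q0, so their rules don't affect L(Q0).) The reachable grammar is A → atom sep A | atom. Each atom is followed by either the separator (recurse) or end-of-string (stop) — no choice point.

Unambiguous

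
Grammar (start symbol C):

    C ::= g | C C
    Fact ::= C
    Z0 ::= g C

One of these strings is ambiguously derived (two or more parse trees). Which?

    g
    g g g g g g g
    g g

g: 1 tree
g g g g g g g: 132 trees
g g: 1 tree

g g g g g g g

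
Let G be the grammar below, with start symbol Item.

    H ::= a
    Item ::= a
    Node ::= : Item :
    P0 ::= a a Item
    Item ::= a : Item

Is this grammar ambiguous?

Only Item is reachable from Item; ignoring the rest: The reachable grammar is A → atom sep A | atom. Each atom is followed by either the separator (recurse) or end-of-string (stop) — no choice point.

Unambiguous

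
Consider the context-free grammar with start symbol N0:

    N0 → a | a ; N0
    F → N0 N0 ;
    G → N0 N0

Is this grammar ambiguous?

Only N0 is reachable from N0; ignoring the rest: Right-recursive list with a separator: after each atom, whether the separator follows determines the rule. One parse per string.

Unambiguous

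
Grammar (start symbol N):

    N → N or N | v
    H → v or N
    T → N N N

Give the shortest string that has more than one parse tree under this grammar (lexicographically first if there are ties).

v or v or v

length 1: no string has ≥2 trees
length 3: no string has ≥2 trees
length 5: v or v or v has 2 parse trees

Two derivations of v or v or v:
  N ⇒ N or N ⇒ N or N or N ⇒ v or N or N ⇒ v or v or N ⇒ v or v or v
  N ⇒ N or N ⇒ v or N ⇒ v or N or N ⇒ v or v or N ⇒ v or v or v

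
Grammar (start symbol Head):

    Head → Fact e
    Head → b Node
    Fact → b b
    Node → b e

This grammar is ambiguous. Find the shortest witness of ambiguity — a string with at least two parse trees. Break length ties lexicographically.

length 3: b b e has 2 parse trees

Two derivations of b b e:
  Head ⇒ Fact e ⇒ b b e
  Head ⇒ b Node ⇒ b b e

b b e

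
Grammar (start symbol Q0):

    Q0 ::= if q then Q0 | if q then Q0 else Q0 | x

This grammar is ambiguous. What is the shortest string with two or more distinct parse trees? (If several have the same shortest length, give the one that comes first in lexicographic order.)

if q then if q then x else x

length 1: no string has ≥2 trees
length 4: no string has ≥2 trees
length 6: no string has ≥2 trees
length 7: no string has ≥2 trees
length 9: if q then if q then x else x has 2 parse trees

Two derivations of if q then if q then x else x:
  Q0 ⇒ if q then Q0 ⇒ if q then if q then Q0 else Q0 ⇒ if q then if q then x else Q0 ⇒ if q then if q then x else x
  Q0 ⇒ if q then Q0 else Q0 ⇒ if q then if q then Q0 else Q0 ⇒ if q then if q then x else Q0 ⇒ if q then if q then x else x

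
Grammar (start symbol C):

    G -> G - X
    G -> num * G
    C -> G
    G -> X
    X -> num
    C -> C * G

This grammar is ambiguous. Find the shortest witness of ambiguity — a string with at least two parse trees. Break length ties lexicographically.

length 1: no string has ≥2 trees
length 3: num * num has 2 parse trees

Two derivations of num * num:
  C ⇒ G ⇒ num * G ⇒ num * X ⇒ num * num
  C ⇒ C * G ⇒ G * G ⇒ X * G ⇒ num * G ⇒ num * X ⇒ num * num

num * num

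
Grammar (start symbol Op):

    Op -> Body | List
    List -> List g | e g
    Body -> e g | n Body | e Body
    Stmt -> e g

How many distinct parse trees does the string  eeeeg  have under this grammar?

1

Parse trees for eeeeg:
  [Op [Body e [Body e [Body e [Body e g]]]]]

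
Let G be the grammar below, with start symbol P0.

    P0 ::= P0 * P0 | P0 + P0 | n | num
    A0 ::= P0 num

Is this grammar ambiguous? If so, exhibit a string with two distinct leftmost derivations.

Witness: n * n * n

Derivation 1: P0 ⇒ P0 * P0 ⇒ P0 * P0 * P0 ⇒ n * P0 * P0 ⇒ n * n * P0 ⇒ n * n * n
Derivation 2: P0 ⇒ P0 * P0 ⇒ n * P0 ⇒ n * P0 * P0 ⇒ n * n * P0 ⇒ n * n * n

Two distinct leftmost derivations for the same string.

Ambiguous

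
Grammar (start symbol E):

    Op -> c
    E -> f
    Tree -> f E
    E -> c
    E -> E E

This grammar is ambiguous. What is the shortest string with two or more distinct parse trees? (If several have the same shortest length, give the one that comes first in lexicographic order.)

length 1: no string has ≥2 trees
length 2: no string has ≥2 trees
length 3: c c c has 2 parse trees

Two derivations of c c c:
  E ⇒ E E ⇒ c E ⇒ c E E ⇒ c c E ⇒ c c c
  E ⇒ E E ⇒ E E E ⇒ c E E ⇒ c c E ⇒ c c c

c c c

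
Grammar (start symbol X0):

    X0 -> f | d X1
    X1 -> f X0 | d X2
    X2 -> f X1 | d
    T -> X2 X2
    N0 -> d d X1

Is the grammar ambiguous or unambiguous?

Unambiguous

Only X0, X1, X2 are reachable from X0; ignoring the rest: Restricted to the reachable nonterminals, every rule has the form A → t or A → t B, and no two rules for the same A share a first terminal. The grammar encodes a DFA — one run per string.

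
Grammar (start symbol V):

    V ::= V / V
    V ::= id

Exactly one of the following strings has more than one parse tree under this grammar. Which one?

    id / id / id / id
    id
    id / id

id / id / id / id

id / id / id / id: 5 trees
id: 1 tree
id / id: 1 tree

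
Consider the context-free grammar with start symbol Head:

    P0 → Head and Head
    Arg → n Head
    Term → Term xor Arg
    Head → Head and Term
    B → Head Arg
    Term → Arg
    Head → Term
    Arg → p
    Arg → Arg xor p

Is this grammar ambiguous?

Ambiguous

Witness: p xor p

Derivation 1: Head ⇒ Term ⇒ Term xor Arg ⇒ Arg xor Arg ⇒ p xor Arg ⇒ p xor p
Derivation 2: Head ⇒ Term ⇒ Arg ⇒ Arg xor p ⇒ p xor p

Two distinct leftmost derivations for the same string.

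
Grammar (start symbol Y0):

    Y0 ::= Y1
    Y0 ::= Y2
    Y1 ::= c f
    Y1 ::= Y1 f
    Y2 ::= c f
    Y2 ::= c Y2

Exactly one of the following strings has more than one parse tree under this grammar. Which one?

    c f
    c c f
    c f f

c f: 2 trees
c c f: 1 tree
c f f: 1 tree

c f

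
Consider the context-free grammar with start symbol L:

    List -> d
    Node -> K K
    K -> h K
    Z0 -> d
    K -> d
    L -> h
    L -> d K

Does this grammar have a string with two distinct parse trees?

(List, Z0, Node are unreachable from L, so their rules don't affect L(L).) The reachable rules are right-linear with at most one rule per (nonterminal, next-terminal) pair. Each input token forces the next rule, so parsing is deterministic.

Unambiguous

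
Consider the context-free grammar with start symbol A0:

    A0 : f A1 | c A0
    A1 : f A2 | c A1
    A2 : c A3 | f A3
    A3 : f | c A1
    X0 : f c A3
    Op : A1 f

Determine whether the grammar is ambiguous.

(X0, Op are unreachable from A0, so their rules don't affect L(A0).) The reachable rules are right-linear with at most one rule per (nonterminal, next-terminal) pair. Each input token forces the next rule, so parsing is deterministic.

Unambiguous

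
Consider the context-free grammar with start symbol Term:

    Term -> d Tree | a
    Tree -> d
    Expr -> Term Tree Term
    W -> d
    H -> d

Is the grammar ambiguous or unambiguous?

(Expr, W, H are unreachable from Term, so their rules don't affect L(Term).) Restricted to the reachable nonterminals, every rule has the form A → t or A → t B, and no two rules for the same A share a first terminal. The grammar encodes a DFA — one run per string.

Unambiguous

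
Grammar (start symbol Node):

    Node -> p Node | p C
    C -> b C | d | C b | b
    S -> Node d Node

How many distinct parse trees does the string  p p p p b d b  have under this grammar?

Parse trees for p p p p b d b:
  [Node p [Node p [Node p [Node p [C b [C [C d] b]]]]]]
  [Node p [Node p [Node p [Node p [C [C b [C d]] b]]]]]

2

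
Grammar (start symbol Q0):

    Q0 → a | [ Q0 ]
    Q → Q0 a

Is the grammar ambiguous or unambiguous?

Only Q0 is reachable from Q0; ignoring the rest: L(Q0) is { openⁿ atom closeⁿ : n ≥ 0 }. The bracket depth fixes n, and the derivation is forced at every step.

Unambiguous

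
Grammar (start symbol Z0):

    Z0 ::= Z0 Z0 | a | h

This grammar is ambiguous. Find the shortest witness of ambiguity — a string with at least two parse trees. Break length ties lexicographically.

length 1: no string has ≥2 trees
length 2: no string has ≥2 trees
length 3: a a a has 2 parse trees

Two derivations of a a a:
  Z0 ⇒ Z0 Z0 ⇒ Z0 Z0 Z0 ⇒ a Z0 Z0 ⇒ a a Z0 ⇒ a a a
  Z0 ⇒ Z0 Z0 ⇒ a Z0 ⇒ a Z0 Z0 ⇒ a a Z0 ⇒ a a a

a a a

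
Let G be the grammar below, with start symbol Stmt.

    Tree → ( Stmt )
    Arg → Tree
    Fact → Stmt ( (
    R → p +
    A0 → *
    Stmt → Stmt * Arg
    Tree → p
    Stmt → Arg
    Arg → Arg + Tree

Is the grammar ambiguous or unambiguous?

Unambiguous

(R, A0, Fact are unreachable from Stmt, so their rules don't affect L(Stmt).) The grammar is stratified — Stmt handles '*' (left-recursive), Arg handles '+', Tree atoms. Each operator has a fixed associativity and precedence level, so every string has one parse.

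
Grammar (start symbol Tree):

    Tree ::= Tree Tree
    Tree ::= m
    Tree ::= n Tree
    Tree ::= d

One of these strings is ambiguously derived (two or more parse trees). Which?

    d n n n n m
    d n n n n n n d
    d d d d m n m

d d d d m n m

d n n n n m: 1 tree
d n n n n n n d: 1 tree
d d d d m n m: 42 trees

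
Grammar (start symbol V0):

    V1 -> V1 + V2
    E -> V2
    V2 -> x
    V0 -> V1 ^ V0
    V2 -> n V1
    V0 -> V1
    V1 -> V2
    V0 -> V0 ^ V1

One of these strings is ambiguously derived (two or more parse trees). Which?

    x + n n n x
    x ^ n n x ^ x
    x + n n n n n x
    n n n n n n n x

x + n n n x: 1 tree
x ^ n n x ^ x: 4 trees
x + n n n n n x: 1 tree
n n n n n n n x: 1 tree

x ^ n n x ^ x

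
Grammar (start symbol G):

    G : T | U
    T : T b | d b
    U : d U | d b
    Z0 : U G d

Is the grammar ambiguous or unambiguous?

Witness: d b

Derivation 1: G ⇒ T ⇒ d b
Derivation 2: G ⇒ U ⇒ d b

Two distinct leftmost derivations for the same string.

Ambiguous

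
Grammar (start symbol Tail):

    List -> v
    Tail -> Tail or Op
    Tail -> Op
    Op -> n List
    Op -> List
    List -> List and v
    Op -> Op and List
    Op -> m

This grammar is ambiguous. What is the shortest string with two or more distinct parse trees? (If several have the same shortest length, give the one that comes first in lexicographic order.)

length 1: no string has ≥2 trees
length 2: no string has ≥2 trees
length 3: v and v has 2 parse trees

Two derivations of v and v:
  Tail ⇒ Op ⇒ List ⇒ List and v ⇒ v and v
  Tail ⇒ Op ⇒ Op and List ⇒ List and List ⇒ v and List ⇒ v and v

v and v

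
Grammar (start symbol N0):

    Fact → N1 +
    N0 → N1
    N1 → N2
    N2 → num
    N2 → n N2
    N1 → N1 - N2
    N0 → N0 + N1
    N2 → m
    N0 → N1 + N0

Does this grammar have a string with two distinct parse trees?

Ambiguous

Witness: m + m

Derivation 1: N0 ⇒ N0 + N1 ⇒ N1 + N1 ⇒ N2 + N1 ⇒ m + N1 ⇒ m + N2 ⇒ m + m
Derivation 2: N0 ⇒ N1 + N0 ⇒ N2 + N0 ⇒ m + N0 ⇒ m + N1 ⇒ m + N2 ⇒ m + m

Two distinct leftmost derivations for the same string.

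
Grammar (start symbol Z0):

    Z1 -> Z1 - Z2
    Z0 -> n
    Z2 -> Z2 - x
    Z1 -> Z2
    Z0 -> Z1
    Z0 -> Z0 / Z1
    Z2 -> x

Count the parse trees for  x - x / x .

2

Parse trees for x - x / x:
  [Z0 [Z0 [Z1 [Z1 [Z2 x]] - [Z2 x]]] / [Z1 [Z2 x]]]
  [Z0 [Z0 [Z1 [Z2 [Z2 x] - x]]] / [Z1 [Z2 x]]]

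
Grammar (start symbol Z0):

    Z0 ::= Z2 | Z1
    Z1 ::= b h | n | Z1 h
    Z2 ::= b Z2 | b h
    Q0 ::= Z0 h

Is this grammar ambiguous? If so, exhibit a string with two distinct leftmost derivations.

Witness: b h

Derivation 1: Z0 ⇒ Z2 ⇒ b h
Derivation 2: Z0 ⇒ Z1 ⇒ b h

Two distinct leftmost derivations for the same string.

Ambiguous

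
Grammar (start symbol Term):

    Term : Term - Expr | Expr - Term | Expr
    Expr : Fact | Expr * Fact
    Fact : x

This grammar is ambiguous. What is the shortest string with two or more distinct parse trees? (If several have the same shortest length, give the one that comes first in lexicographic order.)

x - x

length 1: no string has ≥2 trees
length 3: x - x has 2 parse trees

Two derivations of x - x:
  Term ⇒ Term - Expr ⇒ Expr - Expr ⇒ Fact - Expr ⇒ x - Expr ⇒ x - Fact ⇒ x - x
  Term ⇒ Expr - Term ⇒ Fact - Term ⇒ x - Term ⇒ x - Expr ⇒ x - Fact ⇒ x - x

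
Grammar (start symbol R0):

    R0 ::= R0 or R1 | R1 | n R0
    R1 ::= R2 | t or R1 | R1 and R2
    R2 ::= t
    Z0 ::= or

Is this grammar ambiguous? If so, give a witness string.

Ambiguous

Witness: t or t

Derivation 1: R0 ⇒ R0 or R1 ⇒ R1 or R1 ⇒ R2 or R1 ⇒ t or R1 ⇒ t or R2 ⇒ t or t
Derivation 2: R0 ⇒ R1 ⇒ t or R1 ⇒ t or R2 ⇒ t or t

Two distinct leftmost derivations for the same string.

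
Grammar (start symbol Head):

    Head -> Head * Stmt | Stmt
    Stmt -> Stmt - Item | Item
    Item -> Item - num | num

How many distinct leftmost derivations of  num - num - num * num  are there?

Parse trees for num - num - num * num:
  [Head [Head [Stmt [Stmt [Item num]] - [Item [Item num] - num]]] * [Stmt [Item num]]]
  [Head [Head [Stmt [Stmt [Stmt [Item num]] - [Item num]] - [Item num]]] * [Stmt [Item num]]]
  [Head [Head [Stmt [Stmt [Item [Item num] - num]] - [Item num]]] * [Stmt [Item num]]]
  [Head [Head [Stmt [Item [Item [Item num] - num] - num]]] * [Stmt [Item num]]]

4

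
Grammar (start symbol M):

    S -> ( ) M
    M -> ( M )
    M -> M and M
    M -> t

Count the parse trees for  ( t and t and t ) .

Parse trees for ( t and t and t ):
  [M ( [M [M t] and [M [M t] and [M t]]] )]
  [M ( [M [M [M t] and [M t]] and [M t]] )]

2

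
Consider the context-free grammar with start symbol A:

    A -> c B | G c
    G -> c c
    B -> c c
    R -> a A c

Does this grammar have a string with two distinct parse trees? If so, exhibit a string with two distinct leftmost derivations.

Ambiguous

Witness: c c c

Derivation 1: A ⇒ c B ⇒ c c c
Derivation 2: A ⇒ G c ⇒ c c c

Two distinct leftmost derivations for the same string.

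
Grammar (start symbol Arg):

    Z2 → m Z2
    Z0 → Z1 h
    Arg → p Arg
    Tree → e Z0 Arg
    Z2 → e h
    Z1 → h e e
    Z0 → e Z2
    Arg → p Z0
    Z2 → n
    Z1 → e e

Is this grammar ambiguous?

Witness: p e e h

Derivation 1: Arg ⇒ p Z0 ⇒ p Z1 h ⇒ p e e h
Derivation 2: Arg ⇒ p Z0 ⇒ p e Z2 ⇒ p e e h

Two distinct leftmost derivations for the same string.

Ambiguous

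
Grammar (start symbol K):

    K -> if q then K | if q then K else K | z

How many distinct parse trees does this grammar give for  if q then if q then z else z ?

Parse trees for if q then if q then z else z:
  [K if q then [K if q then [K z] else [K z]]]
  [K if q then [K if q then [K z]] else [K z]]

2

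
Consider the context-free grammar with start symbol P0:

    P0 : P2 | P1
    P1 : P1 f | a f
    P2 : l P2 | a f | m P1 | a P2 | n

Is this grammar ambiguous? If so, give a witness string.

Ambiguous

Witness: a f

Derivation 1: P0 ⇒ P2 ⇒ a f
Derivation 2: P0 ⇒ P1 ⇒ a f

Two distinct leftmost derivations for the same string.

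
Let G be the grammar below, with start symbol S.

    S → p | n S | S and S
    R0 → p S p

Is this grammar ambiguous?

Witness: n p and p

Derivation 1: S ⇒ n S ⇒ n S and S ⇒ n p and S ⇒ n p and p
Derivation 2: S ⇒ S and S ⇒ n S and S ⇒ n p and S ⇒ n p and p

Two distinct leftmost derivations for the same string.

Ambiguous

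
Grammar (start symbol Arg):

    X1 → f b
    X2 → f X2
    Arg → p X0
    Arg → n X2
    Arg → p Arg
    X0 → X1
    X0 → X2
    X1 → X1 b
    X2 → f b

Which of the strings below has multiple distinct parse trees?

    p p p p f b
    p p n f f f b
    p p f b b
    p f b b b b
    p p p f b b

p p p p f b

p p p p f b: 2 trees
p p n f f f b: 1 tree
p p f b b: 1 tree
p f b b b b: 1 tree
p p p f b b: 1 tree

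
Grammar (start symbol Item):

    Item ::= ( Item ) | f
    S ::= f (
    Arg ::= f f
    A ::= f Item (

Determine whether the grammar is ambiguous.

Unambiguous

Only Item is reachable from Item; ignoring the rest: L(Item) is { openⁿ atom closeⁿ : n ≥ 0 }. The bracket depth fixes n, and the derivation is forced at every step.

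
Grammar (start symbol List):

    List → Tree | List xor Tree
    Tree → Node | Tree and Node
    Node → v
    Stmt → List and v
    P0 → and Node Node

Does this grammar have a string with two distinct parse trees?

Unambiguous

(Stmt, P0 are unreachable from List, so their rules don't affect L(List).) The grammar is stratified — List handles 'xor' (left-recursive), Tree handles 'and', Node atoms. Each operator has a fixed associativity and precedence level, so every string has one parse.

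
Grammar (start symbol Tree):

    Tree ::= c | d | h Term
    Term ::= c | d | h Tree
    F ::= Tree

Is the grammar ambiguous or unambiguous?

(F is unreachable from Tree, so its rules don't affect L(Tree).) The reachable rules are right-linear with at most one rule per (nonterminal, next-terminal) pair. Each input token forces the next rule, so parsing is deterministic.

Unambiguous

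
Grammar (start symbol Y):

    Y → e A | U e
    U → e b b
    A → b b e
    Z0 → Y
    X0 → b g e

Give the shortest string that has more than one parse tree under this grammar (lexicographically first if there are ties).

e b b e

length 4: e b b e has 2 parse trees

Two derivations of e b b e:
  Y ⇒ e A ⇒ e b b e
  Y ⇒ U e ⇒ e b b e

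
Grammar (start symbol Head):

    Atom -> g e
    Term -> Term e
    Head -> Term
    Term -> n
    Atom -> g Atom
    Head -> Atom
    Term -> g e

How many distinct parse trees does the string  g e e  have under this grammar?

1

Parse trees for g e e:
  [Head [Term [Term g e] e]]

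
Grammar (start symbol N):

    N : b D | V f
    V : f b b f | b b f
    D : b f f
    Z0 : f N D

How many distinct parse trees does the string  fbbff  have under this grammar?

Parse trees for fbbff:
  [N [V f b b f] f]

1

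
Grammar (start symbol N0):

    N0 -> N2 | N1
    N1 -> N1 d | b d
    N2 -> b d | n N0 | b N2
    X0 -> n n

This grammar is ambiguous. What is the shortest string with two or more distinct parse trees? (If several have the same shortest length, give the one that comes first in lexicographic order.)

b d

length 2: b d has 2 parse trees

Two derivations of b d:
  N0 ⇒ N2 ⇒ b d
  N0 ⇒ N1 ⇒ b d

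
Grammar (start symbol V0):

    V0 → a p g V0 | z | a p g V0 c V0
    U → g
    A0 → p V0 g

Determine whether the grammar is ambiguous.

Ambiguous

Witness: a p g a p g z c z

Derivation 1: V0 ⇒ a p g V0 ⇒ a p g a p g V0 c V0 ⇒ a p g a p g z c V0 ⇒ a p g a p g z c z
Derivation 2: V0 ⇒ a p g V0 c V0 ⇒ a p g a p g V0 c V0 ⇒ a p g a p g z c V0 ⇒ a p g a p g z c z

Two distinct leftmost derivations for the same string.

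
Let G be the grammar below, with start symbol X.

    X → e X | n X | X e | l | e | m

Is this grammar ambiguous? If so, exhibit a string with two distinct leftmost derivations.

Witness: e e

Derivation 1: X ⇒ e X ⇒ e e
Derivation 2: X ⇒ X e ⇒ e e

Two distinct leftmost derivations for the same string.

Ambiguous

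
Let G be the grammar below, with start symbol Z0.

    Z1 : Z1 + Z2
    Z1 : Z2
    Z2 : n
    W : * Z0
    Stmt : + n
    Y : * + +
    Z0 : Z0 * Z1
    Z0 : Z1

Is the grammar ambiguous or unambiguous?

Unambiguous

Only Z0, Z1, Z2 are reachable from Z0; ignoring the rest: The grammar is stratified — Z0 handles '*' (left-recursive), Z1 handles '+', Z2 atoms. Each operator has a fixed associativity and precedence level, so every string has one parse.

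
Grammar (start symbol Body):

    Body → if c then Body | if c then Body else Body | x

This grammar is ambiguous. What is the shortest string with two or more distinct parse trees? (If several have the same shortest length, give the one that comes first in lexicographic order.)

length 1: no string has ≥2 trees
length 4: no string has ≥2 trees
length 6: no string has ≥2 trees
length 7: no string has ≥2 trees
length 9: if c then if c then x else x has 2 parse trees

Two derivations of if c then if c then x else x:
  Body ⇒ if c then Body ⇒ if c then if c then Body else Body ⇒ if c then if c then x else Body ⇒ if c then if c then x else x
  Body ⇒ if c then Body else Body ⇒ if c then if c then Body else Body ⇒ if c then if c then x else Body ⇒ if c then if c then x else x

if c then if c then x else x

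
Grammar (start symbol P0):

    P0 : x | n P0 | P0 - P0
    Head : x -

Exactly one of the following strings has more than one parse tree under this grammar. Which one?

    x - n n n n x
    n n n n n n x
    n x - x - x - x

n x - x - x - x

x - n n n n x: 1 tree
n n n n n n x: 1 tree
n x - x - x - x: 14 trees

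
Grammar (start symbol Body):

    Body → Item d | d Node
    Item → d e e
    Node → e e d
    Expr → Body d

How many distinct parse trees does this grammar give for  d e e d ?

2

Parse trees for d e e d:
  [Body [Item d e e] d]
  [Body d [Node e e d]]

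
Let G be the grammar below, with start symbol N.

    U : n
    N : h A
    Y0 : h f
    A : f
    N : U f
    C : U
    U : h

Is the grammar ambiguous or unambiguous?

Witness: h f

Derivation 1: N ⇒ h A ⇒ h f
Derivation 2: N ⇒ U f ⇒ h f

Two distinct leftmost derivations for the same string.

Ambiguous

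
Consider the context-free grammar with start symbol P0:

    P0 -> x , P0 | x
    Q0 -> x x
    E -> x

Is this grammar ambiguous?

Only P0 is reachable from P0; ignoring the rest: Right-recursive list with a separator: after each atom, whether the separator follows determines the rule. One parse per string.

Unambiguous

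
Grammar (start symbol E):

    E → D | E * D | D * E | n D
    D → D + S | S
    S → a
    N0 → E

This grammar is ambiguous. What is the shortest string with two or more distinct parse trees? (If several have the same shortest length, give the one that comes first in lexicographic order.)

length 1: no string has ≥2 trees
length 2: no string has ≥2 trees
length 3: a * a has 2 parse trees

Two derivations of a * a:
  E ⇒ E * D ⇒ D * D ⇒ S * D ⇒ a * D ⇒ a * S ⇒ a * a
  E ⇒ D * E ⇒ S * E ⇒ a * E ⇒ a * D ⇒ a * S ⇒ a * a

a * a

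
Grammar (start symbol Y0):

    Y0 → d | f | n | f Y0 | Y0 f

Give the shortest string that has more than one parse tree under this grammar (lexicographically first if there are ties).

length 1: no string has ≥2 trees
length 2: f f has 2 parse trees

Two derivations of f f:
  Y0 ⇒ f Y0 ⇒ f f
  Y0 ⇒ Y0 f ⇒ f f

f f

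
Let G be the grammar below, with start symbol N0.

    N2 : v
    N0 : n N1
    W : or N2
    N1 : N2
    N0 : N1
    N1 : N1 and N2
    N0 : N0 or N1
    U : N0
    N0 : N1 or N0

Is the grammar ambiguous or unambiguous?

Witness: v or v

Derivation 1: N0 ⇒ N0 or N1 ⇒ N1 or N1 ⇒ N2 or N1 ⇒ v or N1 ⇒ v or N2 ⇒ v or v
Derivation 2: N0 ⇒ N1 or N0 ⇒ N2 or N0 ⇒ v or N0 ⇒ v or N1 ⇒ v or N2 ⇒ v or v

Two distinct leftmost derivations for the same string.

Ambiguous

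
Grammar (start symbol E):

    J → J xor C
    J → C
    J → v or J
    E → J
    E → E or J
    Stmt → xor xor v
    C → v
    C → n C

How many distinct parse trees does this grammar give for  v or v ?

Parse trees for v or v:
  [E [J v or [J [C v]]]]
  [E [E [J [C v]]] or [J [C v]]]

2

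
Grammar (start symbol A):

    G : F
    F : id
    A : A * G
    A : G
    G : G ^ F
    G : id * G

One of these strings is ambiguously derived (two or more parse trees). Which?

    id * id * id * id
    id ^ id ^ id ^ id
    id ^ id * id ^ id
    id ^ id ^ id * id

id * id * id * id: 8 trees
id ^ id ^ id ^ id: 1 tree
id ^ id * id ^ id: 1 tree
id ^ id ^ id * id: 1 tree

id * id * id * id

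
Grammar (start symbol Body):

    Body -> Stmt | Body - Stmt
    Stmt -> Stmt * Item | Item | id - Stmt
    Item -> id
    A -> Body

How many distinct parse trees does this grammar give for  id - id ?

Parse trees for id - id:
  [Body [Stmt id - [Stmt [Item id]]]]
  [Body [Body [Stmt [Item id]]] - [Stmt [Item id]]]

2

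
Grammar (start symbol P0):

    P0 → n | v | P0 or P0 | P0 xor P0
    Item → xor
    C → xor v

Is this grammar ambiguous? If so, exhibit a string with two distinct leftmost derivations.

Ambiguous

Witness: n or n or n

Derivation 1: P0 ⇒ P0 or P0 ⇒ n or P0 ⇒ n or P0 or P0 ⇒ n or n or P0 ⇒ n or n or n
Derivation 2: P0 ⇒ P0 or P0 ⇒ P0 or P0 or P0 ⇒ n or P0 or P0 ⇒ n or n or P0 ⇒ n or n or n

Two distinct leftmost derivations for the same string.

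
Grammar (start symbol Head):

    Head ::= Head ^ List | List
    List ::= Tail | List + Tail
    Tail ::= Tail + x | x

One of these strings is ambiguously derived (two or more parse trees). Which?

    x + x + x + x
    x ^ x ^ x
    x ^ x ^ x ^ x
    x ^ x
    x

x + x + x + x

x + x + x + x: 8 trees
x ^ x ^ x: 1 tree
x ^ x ^ x ^ x: 1 tree
x ^ x: 1 tree
x: 1 tree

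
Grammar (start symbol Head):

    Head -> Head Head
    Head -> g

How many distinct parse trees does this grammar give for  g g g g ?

Parse trees for g g g g:
  [Head [Head g] [Head [Head g] [Head [Head g] [Head g]]]]
  [Head [Head g] [Head [Head [Head g] [Head g]] [Head g]]]
  [Head [Head [Head g] [Head g]] [Head [Head g] [Head g]]]
  [Head [Head [Head g] [Head [Head g] [Head g]]] [Head g]]
  [Head [Head [Head [Head g] [Head g]] [Head g]] [Head g]]

5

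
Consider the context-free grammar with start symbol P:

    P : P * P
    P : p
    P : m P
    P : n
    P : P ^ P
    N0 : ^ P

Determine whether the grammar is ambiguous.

Witness: m n * n

Derivation 1: P ⇒ P * P ⇒ m P * P ⇒ m n * P ⇒ m n * n
Derivation 2: P ⇒ m P ⇒ m P * P ⇒ m n * P ⇒ m n * n

Two distinct leftmost derivations for the same string.

Ambiguous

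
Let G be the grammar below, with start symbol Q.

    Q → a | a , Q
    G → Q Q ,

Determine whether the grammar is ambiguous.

(G is unreachable from Q, so its rules don't affect L(Q).) Right-recursive list with a separator: after each atom, whether the separator follows determines the rule. One parse per string.

Unambiguous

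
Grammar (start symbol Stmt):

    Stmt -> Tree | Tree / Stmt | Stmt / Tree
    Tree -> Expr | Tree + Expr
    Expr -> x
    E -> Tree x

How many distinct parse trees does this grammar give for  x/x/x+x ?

Parse trees for x/x/x+x:
  [Stmt [Tree [Expr x]] / [Stmt [Tree [Expr x]] / [Stmt [Tree [Tree [Expr x]] + [Expr x]]]]]
  [Stmt [Tree [Expr x]] / [Stmt [Stmt [Tree [Expr x]]] / [Tree [Tree [Expr x]] + [Expr x]]]]
  [Stmt [Stmt [Tree [Expr x]] / [Stmt [Tree [Expr x]]]] / [Tree [Tree [Expr x]] + [Expr x]]]
  [Stmt [Stmt [Stmt [Tree [Expr x]]] / [Tree [Expr x]]] / [Tree [Tree [Expr x]] + [Expr x]]]

4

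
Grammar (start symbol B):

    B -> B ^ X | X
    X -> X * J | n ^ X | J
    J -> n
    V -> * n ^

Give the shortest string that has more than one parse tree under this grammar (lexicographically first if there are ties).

length 1: no string has ≥2 trees
length 3: n ^ n has 2 parse trees

Two derivations of n ^ n:
  B ⇒ B ^ X ⇒ X ^ X ⇒ J ^ X ⇒ n ^ X ⇒ n ^ J ⇒ n ^ n
  B ⇒ X ⇒ n ^ X ⇒ n ^ J ⇒ n ^ n

n ^ n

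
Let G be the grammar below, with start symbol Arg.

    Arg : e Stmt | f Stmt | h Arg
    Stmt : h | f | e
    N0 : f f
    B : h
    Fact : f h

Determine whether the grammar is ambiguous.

Only Arg, Stmt are reachable from Arg; ignoring the rest: Each reachable nonterminal has at most one production per leading terminal, and all productions are right-linear; the derivation is determined token-by-token.

Unambiguous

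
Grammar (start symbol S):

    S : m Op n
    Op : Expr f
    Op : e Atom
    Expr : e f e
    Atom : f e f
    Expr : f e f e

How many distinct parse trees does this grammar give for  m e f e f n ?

Parse trees for m e f e f n:
  [S m [Op [Expr e f e] f] n]
  [S m [Op e [Atom f e f]] n]

2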